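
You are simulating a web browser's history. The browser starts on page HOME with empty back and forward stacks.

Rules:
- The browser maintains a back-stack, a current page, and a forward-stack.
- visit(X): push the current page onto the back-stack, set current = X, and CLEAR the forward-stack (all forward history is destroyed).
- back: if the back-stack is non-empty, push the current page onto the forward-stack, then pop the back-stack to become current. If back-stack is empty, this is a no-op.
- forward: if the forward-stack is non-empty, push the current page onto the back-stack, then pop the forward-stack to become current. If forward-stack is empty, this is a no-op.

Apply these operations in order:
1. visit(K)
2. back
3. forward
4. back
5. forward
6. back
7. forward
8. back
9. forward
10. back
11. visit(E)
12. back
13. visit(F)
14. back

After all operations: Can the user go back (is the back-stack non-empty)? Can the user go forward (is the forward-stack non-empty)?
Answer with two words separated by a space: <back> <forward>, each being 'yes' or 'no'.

Answer: no yes

Derivation:
After 1 (visit(K)): cur=K back=1 fwd=0
After 2 (back): cur=HOME back=0 fwd=1
After 3 (forward): cur=K back=1 fwd=0
After 4 (back): cur=HOME back=0 fwd=1
After 5 (forward): cur=K back=1 fwd=0
After 6 (back): cur=HOME back=0 fwd=1
After 7 (forward): cur=K back=1 fwd=0
After 8 (back): cur=HOME back=0 fwd=1
After 9 (forward): cur=K back=1 fwd=0
After 10 (back): cur=HOME back=0 fwd=1
After 11 (visit(E)): cur=E back=1 fwd=0
After 12 (back): cur=HOME back=0 fwd=1
After 13 (visit(F)): cur=F back=1 fwd=0
After 14 (back): cur=HOME back=0 fwd=1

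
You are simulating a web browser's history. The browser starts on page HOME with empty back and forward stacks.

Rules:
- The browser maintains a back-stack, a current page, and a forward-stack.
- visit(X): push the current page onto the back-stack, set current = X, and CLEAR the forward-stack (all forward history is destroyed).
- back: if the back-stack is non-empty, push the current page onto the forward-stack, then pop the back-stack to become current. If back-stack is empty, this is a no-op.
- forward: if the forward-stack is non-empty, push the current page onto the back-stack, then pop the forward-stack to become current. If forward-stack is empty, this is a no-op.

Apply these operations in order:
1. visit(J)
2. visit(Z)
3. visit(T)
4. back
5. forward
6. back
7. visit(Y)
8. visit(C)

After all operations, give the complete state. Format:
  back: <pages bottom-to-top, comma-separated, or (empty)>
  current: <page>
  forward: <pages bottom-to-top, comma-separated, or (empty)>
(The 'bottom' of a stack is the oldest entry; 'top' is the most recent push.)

After 1 (visit(J)): cur=J back=1 fwd=0
After 2 (visit(Z)): cur=Z back=2 fwd=0
After 3 (visit(T)): cur=T back=3 fwd=0
After 4 (back): cur=Z back=2 fwd=1
After 5 (forward): cur=T back=3 fwd=0
After 6 (back): cur=Z back=2 fwd=1
After 7 (visit(Y)): cur=Y back=3 fwd=0
After 8 (visit(C)): cur=C back=4 fwd=0

Answer: back: HOME,J,Z,Y
current: C
forward: (empty)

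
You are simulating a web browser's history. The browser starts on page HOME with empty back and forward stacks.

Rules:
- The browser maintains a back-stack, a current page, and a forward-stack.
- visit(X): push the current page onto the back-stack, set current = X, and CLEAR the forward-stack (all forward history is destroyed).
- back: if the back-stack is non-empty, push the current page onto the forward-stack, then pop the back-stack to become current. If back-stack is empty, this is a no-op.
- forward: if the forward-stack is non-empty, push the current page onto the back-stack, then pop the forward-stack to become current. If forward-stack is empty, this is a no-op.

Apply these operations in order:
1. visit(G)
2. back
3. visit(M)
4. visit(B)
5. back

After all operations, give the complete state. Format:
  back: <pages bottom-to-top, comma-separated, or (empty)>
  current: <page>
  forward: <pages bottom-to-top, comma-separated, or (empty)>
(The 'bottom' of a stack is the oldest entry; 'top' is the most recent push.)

Answer: back: HOME
current: M
forward: B

Derivation:
After 1 (visit(G)): cur=G back=1 fwd=0
After 2 (back): cur=HOME back=0 fwd=1
After 3 (visit(M)): cur=M back=1 fwd=0
After 4 (visit(B)): cur=B back=2 fwd=0
After 5 (back): cur=M back=1 fwd=1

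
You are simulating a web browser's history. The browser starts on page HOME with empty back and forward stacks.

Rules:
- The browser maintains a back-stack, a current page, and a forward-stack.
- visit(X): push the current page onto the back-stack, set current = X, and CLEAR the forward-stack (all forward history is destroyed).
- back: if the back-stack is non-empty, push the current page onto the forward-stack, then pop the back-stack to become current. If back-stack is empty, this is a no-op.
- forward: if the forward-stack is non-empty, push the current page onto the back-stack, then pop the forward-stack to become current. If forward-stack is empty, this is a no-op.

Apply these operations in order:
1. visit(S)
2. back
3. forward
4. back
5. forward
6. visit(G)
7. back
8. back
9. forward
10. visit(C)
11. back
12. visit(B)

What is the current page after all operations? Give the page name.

Answer: B

Derivation:
After 1 (visit(S)): cur=S back=1 fwd=0
After 2 (back): cur=HOME back=0 fwd=1
After 3 (forward): cur=S back=1 fwd=0
After 4 (back): cur=HOME back=0 fwd=1
After 5 (forward): cur=S back=1 fwd=0
After 6 (visit(G)): cur=G back=2 fwd=0
After 7 (back): cur=S back=1 fwd=1
After 8 (back): cur=HOME back=0 fwd=2
After 9 (forward): cur=S back=1 fwd=1
After 10 (visit(C)): cur=C back=2 fwd=0
After 11 (back): cur=S back=1 fwd=1
After 12 (visit(B)): cur=B back=2 fwd=0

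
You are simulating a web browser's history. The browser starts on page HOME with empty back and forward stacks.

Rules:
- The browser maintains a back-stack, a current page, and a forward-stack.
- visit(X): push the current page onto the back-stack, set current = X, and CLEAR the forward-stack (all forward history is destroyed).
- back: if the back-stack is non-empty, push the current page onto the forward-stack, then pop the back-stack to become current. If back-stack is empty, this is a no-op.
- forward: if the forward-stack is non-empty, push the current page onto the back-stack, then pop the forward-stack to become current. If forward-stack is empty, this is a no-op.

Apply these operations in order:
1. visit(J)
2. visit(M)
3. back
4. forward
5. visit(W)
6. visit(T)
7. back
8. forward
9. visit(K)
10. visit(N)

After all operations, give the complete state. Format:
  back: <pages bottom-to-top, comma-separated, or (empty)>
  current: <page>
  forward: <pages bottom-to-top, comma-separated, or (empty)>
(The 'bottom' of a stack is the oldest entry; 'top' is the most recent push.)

After 1 (visit(J)): cur=J back=1 fwd=0
After 2 (visit(M)): cur=M back=2 fwd=0
After 3 (back): cur=J back=1 fwd=1
After 4 (forward): cur=M back=2 fwd=0
After 5 (visit(W)): cur=W back=3 fwd=0
After 6 (visit(T)): cur=T back=4 fwd=0
After 7 (back): cur=W back=3 fwd=1
After 8 (forward): cur=T back=4 fwd=0
After 9 (visit(K)): cur=K back=5 fwd=0
After 10 (visit(N)): cur=N back=6 fwd=0

Answer: back: HOME,J,M,W,T,K
current: N
forward: (empty)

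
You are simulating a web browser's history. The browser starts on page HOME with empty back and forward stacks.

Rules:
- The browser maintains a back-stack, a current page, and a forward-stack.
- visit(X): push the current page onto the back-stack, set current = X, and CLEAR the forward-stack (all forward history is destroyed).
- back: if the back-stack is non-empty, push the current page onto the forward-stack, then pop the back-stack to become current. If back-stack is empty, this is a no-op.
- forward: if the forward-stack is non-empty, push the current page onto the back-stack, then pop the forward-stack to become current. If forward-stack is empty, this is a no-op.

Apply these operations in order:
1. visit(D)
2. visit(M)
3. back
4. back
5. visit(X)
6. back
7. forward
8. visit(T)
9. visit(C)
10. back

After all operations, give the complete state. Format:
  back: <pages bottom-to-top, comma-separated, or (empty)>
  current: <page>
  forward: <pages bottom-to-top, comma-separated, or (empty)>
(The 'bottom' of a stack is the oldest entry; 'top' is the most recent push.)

After 1 (visit(D)): cur=D back=1 fwd=0
After 2 (visit(M)): cur=M back=2 fwd=0
After 3 (back): cur=D back=1 fwd=1
After 4 (back): cur=HOME back=0 fwd=2
After 5 (visit(X)): cur=X back=1 fwd=0
After 6 (back): cur=HOME back=0 fwd=1
After 7 (forward): cur=X back=1 fwd=0
After 8 (visit(T)): cur=T back=2 fwd=0
After 9 (visit(C)): cur=C back=3 fwd=0
After 10 (back): cur=T back=2 fwd=1

Answer: back: HOME,X
current: T
forward: C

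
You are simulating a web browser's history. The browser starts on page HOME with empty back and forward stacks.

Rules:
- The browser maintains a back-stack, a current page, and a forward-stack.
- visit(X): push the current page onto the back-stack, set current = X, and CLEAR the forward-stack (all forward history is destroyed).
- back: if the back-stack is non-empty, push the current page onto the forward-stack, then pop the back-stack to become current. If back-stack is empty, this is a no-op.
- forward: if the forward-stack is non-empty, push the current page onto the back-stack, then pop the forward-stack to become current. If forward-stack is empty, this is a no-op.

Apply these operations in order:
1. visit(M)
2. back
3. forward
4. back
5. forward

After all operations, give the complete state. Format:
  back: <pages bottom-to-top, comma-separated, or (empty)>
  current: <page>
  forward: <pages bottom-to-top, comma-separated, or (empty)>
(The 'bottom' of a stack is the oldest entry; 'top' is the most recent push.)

After 1 (visit(M)): cur=M back=1 fwd=0
After 2 (back): cur=HOME back=0 fwd=1
After 3 (forward): cur=M back=1 fwd=0
After 4 (back): cur=HOME back=0 fwd=1
After 5 (forward): cur=M back=1 fwd=0

Answer: back: HOME
current: M
forward: (empty)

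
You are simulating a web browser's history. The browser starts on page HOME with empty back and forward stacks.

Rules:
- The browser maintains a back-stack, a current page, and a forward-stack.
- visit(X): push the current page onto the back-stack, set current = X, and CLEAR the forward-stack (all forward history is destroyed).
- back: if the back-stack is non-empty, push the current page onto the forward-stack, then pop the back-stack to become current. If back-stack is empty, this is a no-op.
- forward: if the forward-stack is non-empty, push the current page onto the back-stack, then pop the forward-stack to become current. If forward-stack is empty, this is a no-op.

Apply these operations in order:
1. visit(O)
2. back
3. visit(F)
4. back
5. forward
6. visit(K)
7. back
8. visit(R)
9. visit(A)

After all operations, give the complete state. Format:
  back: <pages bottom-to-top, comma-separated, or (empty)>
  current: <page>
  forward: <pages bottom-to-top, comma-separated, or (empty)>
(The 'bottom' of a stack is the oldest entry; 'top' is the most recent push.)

After 1 (visit(O)): cur=O back=1 fwd=0
After 2 (back): cur=HOME back=0 fwd=1
After 3 (visit(F)): cur=F back=1 fwd=0
After 4 (back): cur=HOME back=0 fwd=1
After 5 (forward): cur=F back=1 fwd=0
After 6 (visit(K)): cur=K back=2 fwd=0
After 7 (back): cur=F back=1 fwd=1
After 8 (visit(R)): cur=R back=2 fwd=0
After 9 (visit(A)): cur=A back=3 fwd=0

Answer: back: HOME,F,R
current: A
forward: (empty)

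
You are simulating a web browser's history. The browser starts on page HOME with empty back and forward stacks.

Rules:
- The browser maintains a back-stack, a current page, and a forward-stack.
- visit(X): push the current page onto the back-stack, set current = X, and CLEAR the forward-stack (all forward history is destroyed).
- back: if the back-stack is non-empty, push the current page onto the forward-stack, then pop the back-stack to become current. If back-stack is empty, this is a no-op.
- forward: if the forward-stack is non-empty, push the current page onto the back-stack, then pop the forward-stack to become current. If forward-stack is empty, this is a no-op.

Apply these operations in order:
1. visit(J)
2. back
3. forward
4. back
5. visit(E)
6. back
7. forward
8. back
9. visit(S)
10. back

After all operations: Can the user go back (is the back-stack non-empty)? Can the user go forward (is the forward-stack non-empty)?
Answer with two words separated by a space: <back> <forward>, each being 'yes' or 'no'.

Answer: no yes

Derivation:
After 1 (visit(J)): cur=J back=1 fwd=0
After 2 (back): cur=HOME back=0 fwd=1
After 3 (forward): cur=J back=1 fwd=0
After 4 (back): cur=HOME back=0 fwd=1
After 5 (visit(E)): cur=E back=1 fwd=0
After 6 (back): cur=HOME back=0 fwd=1
After 7 (forward): cur=E back=1 fwd=0
After 8 (back): cur=HOME back=0 fwd=1
After 9 (visit(S)): cur=S back=1 fwd=0
After 10 (back): cur=HOME back=0 fwd=1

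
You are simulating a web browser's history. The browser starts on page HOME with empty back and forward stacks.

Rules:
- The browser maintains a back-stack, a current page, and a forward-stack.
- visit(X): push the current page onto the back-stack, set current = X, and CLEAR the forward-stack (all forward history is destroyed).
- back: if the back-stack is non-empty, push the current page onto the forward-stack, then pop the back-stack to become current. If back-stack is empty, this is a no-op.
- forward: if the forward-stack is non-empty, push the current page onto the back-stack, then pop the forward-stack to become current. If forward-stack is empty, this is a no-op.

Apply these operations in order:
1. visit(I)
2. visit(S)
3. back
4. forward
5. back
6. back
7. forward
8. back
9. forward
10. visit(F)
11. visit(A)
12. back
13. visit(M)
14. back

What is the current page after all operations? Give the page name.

After 1 (visit(I)): cur=I back=1 fwd=0
After 2 (visit(S)): cur=S back=2 fwd=0
After 3 (back): cur=I back=1 fwd=1
After 4 (forward): cur=S back=2 fwd=0
After 5 (back): cur=I back=1 fwd=1
After 6 (back): cur=HOME back=0 fwd=2
After 7 (forward): cur=I back=1 fwd=1
After 8 (back): cur=HOME back=0 fwd=2
After 9 (forward): cur=I back=1 fwd=1
After 10 (visit(F)): cur=F back=2 fwd=0
After 11 (visit(A)): cur=A back=3 fwd=0
After 12 (back): cur=F back=2 fwd=1
After 13 (visit(M)): cur=M back=3 fwd=0
After 14 (back): cur=F back=2 fwd=1

Answer: F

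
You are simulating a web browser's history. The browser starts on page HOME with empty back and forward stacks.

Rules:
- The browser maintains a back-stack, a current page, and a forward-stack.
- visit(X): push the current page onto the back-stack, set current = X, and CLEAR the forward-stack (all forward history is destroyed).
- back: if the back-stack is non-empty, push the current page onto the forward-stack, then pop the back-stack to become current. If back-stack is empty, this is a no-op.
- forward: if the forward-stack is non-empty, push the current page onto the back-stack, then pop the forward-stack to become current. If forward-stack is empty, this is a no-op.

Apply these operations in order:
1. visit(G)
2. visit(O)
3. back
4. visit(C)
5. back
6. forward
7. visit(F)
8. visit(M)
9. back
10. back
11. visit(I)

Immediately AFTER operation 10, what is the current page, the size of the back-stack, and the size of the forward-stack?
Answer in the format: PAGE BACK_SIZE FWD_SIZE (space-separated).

After 1 (visit(G)): cur=G back=1 fwd=0
After 2 (visit(O)): cur=O back=2 fwd=0
After 3 (back): cur=G back=1 fwd=1
After 4 (visit(C)): cur=C back=2 fwd=0
After 5 (back): cur=G back=1 fwd=1
After 6 (forward): cur=C back=2 fwd=0
After 7 (visit(F)): cur=F back=3 fwd=0
After 8 (visit(M)): cur=M back=4 fwd=0
After 9 (back): cur=F back=3 fwd=1
After 10 (back): cur=C back=2 fwd=2

C 2 2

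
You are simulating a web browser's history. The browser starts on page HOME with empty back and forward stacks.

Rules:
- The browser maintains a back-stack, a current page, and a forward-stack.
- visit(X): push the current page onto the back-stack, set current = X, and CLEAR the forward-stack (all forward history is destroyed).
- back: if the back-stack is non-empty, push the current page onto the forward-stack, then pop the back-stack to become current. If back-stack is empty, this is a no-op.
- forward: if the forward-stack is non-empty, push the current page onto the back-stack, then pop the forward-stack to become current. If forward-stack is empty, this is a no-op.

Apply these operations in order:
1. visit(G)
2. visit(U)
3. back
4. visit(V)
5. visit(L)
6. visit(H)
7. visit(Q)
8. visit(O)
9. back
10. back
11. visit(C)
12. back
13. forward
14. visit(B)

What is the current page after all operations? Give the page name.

Answer: B

Derivation:
After 1 (visit(G)): cur=G back=1 fwd=0
After 2 (visit(U)): cur=U back=2 fwd=0
After 3 (back): cur=G back=1 fwd=1
After 4 (visit(V)): cur=V back=2 fwd=0
After 5 (visit(L)): cur=L back=3 fwd=0
After 6 (visit(H)): cur=H back=4 fwd=0
After 7 (visit(Q)): cur=Q back=5 fwd=0
After 8 (visit(O)): cur=O back=6 fwd=0
After 9 (back): cur=Q back=5 fwd=1
After 10 (back): cur=H back=4 fwd=2
After 11 (visit(C)): cur=C back=5 fwd=0
After 12 (back): cur=H back=4 fwd=1
After 13 (forward): cur=C back=5 fwd=0
After 14 (visit(B)): cur=B back=6 fwd=0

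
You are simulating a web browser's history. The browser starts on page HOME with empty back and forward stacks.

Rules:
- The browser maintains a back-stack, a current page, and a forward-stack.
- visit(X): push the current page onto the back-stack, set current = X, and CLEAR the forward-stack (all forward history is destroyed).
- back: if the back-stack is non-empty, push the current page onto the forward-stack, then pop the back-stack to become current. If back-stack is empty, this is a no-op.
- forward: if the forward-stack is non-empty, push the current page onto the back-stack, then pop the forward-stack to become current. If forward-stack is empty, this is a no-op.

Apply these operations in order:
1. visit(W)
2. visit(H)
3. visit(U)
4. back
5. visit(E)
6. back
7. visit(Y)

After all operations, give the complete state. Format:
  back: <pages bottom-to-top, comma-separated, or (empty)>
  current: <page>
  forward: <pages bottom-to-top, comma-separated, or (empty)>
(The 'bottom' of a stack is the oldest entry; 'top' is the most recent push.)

Answer: back: HOME,W,H
current: Y
forward: (empty)

Derivation:
After 1 (visit(W)): cur=W back=1 fwd=0
After 2 (visit(H)): cur=H back=2 fwd=0
After 3 (visit(U)): cur=U back=3 fwd=0
After 4 (back): cur=H back=2 fwd=1
After 5 (visit(E)): cur=E back=3 fwd=0
After 6 (back): cur=H back=2 fwd=1
After 7 (visit(Y)): cur=Y back=3 fwd=0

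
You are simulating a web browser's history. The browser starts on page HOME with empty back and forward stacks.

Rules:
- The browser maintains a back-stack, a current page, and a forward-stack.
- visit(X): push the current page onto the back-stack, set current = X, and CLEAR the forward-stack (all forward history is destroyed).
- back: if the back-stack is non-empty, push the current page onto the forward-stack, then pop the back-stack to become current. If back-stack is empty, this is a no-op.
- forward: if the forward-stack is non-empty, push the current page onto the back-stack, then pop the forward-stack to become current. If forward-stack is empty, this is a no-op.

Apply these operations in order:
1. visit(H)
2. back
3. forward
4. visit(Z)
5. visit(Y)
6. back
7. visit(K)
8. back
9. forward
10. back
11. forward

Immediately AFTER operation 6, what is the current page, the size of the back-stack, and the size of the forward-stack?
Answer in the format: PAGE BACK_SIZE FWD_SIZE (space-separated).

After 1 (visit(H)): cur=H back=1 fwd=0
After 2 (back): cur=HOME back=0 fwd=1
After 3 (forward): cur=H back=1 fwd=0
After 4 (visit(Z)): cur=Z back=2 fwd=0
After 5 (visit(Y)): cur=Y back=3 fwd=0
After 6 (back): cur=Z back=2 fwd=1

Z 2 1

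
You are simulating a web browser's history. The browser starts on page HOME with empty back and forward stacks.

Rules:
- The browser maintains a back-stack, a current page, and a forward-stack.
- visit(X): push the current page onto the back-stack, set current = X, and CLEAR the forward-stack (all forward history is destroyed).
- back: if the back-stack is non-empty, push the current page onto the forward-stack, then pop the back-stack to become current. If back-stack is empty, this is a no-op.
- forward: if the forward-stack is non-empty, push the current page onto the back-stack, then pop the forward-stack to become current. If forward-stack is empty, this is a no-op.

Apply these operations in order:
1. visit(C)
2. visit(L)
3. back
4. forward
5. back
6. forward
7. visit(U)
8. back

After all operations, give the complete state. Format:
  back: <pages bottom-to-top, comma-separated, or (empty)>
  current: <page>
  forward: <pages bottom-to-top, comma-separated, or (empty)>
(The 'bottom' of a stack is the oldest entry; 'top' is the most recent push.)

After 1 (visit(C)): cur=C back=1 fwd=0
After 2 (visit(L)): cur=L back=2 fwd=0
After 3 (back): cur=C back=1 fwd=1
After 4 (forward): cur=L back=2 fwd=0
After 5 (back): cur=C back=1 fwd=1
After 6 (forward): cur=L back=2 fwd=0
After 7 (visit(U)): cur=U back=3 fwd=0
After 8 (back): cur=L back=2 fwd=1

Answer: back: HOME,C
current: L
forward: U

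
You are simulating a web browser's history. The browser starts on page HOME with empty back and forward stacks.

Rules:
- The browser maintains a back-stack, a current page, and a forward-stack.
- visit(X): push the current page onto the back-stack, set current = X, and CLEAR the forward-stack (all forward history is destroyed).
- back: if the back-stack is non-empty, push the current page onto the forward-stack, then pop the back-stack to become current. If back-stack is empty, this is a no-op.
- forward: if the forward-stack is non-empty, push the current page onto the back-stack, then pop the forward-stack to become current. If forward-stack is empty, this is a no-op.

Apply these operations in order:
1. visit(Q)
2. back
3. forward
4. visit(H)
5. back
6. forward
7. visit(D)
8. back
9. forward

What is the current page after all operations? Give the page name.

After 1 (visit(Q)): cur=Q back=1 fwd=0
After 2 (back): cur=HOME back=0 fwd=1
After 3 (forward): cur=Q back=1 fwd=0
After 4 (visit(H)): cur=H back=2 fwd=0
After 5 (back): cur=Q back=1 fwd=1
After 6 (forward): cur=H back=2 fwd=0
After 7 (visit(D)): cur=D back=3 fwd=0
After 8 (back): cur=H back=2 fwd=1
After 9 (forward): cur=D back=3 fwd=0

Answer: D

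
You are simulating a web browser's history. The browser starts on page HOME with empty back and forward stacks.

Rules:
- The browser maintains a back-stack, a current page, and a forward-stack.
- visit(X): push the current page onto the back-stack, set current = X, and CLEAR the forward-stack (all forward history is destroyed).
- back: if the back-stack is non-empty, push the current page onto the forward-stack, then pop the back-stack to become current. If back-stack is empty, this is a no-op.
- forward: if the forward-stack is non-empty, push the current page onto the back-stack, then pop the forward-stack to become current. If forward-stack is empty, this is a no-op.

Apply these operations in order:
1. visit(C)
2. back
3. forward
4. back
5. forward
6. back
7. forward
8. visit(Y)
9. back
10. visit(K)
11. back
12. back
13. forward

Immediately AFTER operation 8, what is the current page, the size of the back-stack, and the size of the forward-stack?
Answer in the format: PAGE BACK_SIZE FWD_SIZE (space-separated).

After 1 (visit(C)): cur=C back=1 fwd=0
After 2 (back): cur=HOME back=0 fwd=1
After 3 (forward): cur=C back=1 fwd=0
After 4 (back): cur=HOME back=0 fwd=1
After 5 (forward): cur=C back=1 fwd=0
After 6 (back): cur=HOME back=0 fwd=1
After 7 (forward): cur=C back=1 fwd=0
After 8 (visit(Y)): cur=Y back=2 fwd=0

Y 2 0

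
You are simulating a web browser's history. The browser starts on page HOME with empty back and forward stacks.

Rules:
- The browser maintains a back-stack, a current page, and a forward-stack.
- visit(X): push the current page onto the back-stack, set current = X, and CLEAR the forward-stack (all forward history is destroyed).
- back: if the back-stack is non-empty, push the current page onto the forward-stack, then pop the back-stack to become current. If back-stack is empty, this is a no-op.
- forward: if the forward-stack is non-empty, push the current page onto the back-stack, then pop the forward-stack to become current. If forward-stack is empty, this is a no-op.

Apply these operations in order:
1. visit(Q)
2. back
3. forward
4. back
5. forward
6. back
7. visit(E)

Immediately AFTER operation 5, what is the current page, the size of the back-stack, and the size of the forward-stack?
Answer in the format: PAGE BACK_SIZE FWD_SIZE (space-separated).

After 1 (visit(Q)): cur=Q back=1 fwd=0
After 2 (back): cur=HOME back=0 fwd=1
After 3 (forward): cur=Q back=1 fwd=0
After 4 (back): cur=HOME back=0 fwd=1
After 5 (forward): cur=Q back=1 fwd=0

Q 1 0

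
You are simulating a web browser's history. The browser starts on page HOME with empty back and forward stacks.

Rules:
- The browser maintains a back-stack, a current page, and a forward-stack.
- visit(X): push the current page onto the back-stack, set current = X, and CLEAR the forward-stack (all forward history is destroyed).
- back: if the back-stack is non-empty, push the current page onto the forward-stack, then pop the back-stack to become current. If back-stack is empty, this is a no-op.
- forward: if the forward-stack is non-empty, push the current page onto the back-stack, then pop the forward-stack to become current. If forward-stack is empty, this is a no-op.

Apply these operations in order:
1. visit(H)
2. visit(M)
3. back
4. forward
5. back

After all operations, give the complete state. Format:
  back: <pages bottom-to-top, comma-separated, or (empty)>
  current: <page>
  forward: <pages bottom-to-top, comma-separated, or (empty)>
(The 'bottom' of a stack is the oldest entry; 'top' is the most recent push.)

After 1 (visit(H)): cur=H back=1 fwd=0
After 2 (visit(M)): cur=M back=2 fwd=0
After 3 (back): cur=H back=1 fwd=1
After 4 (forward): cur=M back=2 fwd=0
After 5 (back): cur=H back=1 fwd=1

Answer: back: HOME
current: H
forward: M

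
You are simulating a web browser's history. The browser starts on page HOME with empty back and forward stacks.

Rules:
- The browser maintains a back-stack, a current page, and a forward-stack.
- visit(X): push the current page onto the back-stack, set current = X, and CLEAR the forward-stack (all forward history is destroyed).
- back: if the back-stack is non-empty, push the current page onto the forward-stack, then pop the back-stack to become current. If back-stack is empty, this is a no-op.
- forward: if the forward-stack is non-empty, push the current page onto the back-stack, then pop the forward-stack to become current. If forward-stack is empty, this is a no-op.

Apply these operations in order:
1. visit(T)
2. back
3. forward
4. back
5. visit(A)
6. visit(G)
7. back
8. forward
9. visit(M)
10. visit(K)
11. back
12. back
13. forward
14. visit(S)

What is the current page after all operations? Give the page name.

Answer: S

Derivation:
After 1 (visit(T)): cur=T back=1 fwd=0
After 2 (back): cur=HOME back=0 fwd=1
After 3 (forward): cur=T back=1 fwd=0
After 4 (back): cur=HOME back=0 fwd=1
After 5 (visit(A)): cur=A back=1 fwd=0
After 6 (visit(G)): cur=G back=2 fwd=0
After 7 (back): cur=A back=1 fwd=1
After 8 (forward): cur=G back=2 fwd=0
After 9 (visit(M)): cur=M back=3 fwd=0
After 10 (visit(K)): cur=K back=4 fwd=0
After 11 (back): cur=M back=3 fwd=1
After 12 (back): cur=G back=2 fwd=2
After 13 (forward): cur=M back=3 fwd=1
After 14 (visit(S)): cur=S back=4 fwd=0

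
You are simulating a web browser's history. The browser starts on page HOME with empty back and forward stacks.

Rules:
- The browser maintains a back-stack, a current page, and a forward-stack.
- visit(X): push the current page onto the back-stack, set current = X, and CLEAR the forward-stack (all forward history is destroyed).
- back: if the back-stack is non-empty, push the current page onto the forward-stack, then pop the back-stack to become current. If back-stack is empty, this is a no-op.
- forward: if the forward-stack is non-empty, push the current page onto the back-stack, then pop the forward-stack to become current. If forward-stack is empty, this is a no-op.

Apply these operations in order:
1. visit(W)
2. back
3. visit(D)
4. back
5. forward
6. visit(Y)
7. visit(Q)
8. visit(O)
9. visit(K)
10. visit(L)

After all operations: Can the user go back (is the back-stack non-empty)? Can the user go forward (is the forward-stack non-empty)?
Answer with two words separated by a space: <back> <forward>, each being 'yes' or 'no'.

Answer: yes no

Derivation:
After 1 (visit(W)): cur=W back=1 fwd=0
After 2 (back): cur=HOME back=0 fwd=1
After 3 (visit(D)): cur=D back=1 fwd=0
After 4 (back): cur=HOME back=0 fwd=1
After 5 (forward): cur=D back=1 fwd=0
After 6 (visit(Y)): cur=Y back=2 fwd=0
After 7 (visit(Q)): cur=Q back=3 fwd=0
After 8 (visit(O)): cur=O back=4 fwd=0
After 9 (visit(K)): cur=K back=5 fwd=0
After 10 (visit(L)): cur=L back=6 fwd=0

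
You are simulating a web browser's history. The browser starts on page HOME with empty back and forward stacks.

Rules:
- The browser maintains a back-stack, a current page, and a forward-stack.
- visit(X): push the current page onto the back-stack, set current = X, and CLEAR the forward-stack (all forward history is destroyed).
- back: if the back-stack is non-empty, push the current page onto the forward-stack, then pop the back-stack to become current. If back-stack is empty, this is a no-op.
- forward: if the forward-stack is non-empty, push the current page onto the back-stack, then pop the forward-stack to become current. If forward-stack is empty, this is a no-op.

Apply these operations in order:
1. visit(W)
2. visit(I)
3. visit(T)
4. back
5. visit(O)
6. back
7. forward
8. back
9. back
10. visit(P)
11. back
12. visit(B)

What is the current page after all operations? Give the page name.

After 1 (visit(W)): cur=W back=1 fwd=0
After 2 (visit(I)): cur=I back=2 fwd=0
After 3 (visit(T)): cur=T back=3 fwd=0
After 4 (back): cur=I back=2 fwd=1
After 5 (visit(O)): cur=O back=3 fwd=0
After 6 (back): cur=I back=2 fwd=1
After 7 (forward): cur=O back=3 fwd=0
After 8 (back): cur=I back=2 fwd=1
After 9 (back): cur=W back=1 fwd=2
After 10 (visit(P)): cur=P back=2 fwd=0
After 11 (back): cur=W back=1 fwd=1
After 12 (visit(B)): cur=B back=2 fwd=0

Answer: B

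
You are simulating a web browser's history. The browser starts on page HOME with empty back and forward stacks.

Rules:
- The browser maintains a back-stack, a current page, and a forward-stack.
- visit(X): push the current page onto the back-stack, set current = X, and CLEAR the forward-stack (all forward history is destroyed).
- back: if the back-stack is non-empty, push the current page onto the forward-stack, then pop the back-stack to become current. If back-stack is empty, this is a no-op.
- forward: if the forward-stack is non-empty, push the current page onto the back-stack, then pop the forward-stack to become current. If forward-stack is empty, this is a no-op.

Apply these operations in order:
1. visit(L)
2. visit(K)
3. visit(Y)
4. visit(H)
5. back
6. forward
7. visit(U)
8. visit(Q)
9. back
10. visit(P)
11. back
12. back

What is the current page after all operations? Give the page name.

After 1 (visit(L)): cur=L back=1 fwd=0
After 2 (visit(K)): cur=K back=2 fwd=0
After 3 (visit(Y)): cur=Y back=3 fwd=0
After 4 (visit(H)): cur=H back=4 fwd=0
After 5 (back): cur=Y back=3 fwd=1
After 6 (forward): cur=H back=4 fwd=0
After 7 (visit(U)): cur=U back=5 fwd=0
After 8 (visit(Q)): cur=Q back=6 fwd=0
After 9 (back): cur=U back=5 fwd=1
After 10 (visit(P)): cur=P back=6 fwd=0
After 11 (back): cur=U back=5 fwd=1
After 12 (back): cur=H back=4 fwd=2

Answer: H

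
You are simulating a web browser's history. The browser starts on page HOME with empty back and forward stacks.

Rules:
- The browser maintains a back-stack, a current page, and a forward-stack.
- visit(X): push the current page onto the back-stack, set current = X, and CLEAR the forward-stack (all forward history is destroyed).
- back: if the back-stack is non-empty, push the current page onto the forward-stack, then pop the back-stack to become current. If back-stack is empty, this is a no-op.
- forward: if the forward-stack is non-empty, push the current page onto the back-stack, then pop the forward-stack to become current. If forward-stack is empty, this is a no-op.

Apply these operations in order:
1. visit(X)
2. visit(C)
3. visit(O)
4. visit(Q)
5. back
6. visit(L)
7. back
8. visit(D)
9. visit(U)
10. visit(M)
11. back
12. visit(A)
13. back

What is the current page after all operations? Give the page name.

Answer: U

Derivation:
After 1 (visit(X)): cur=X back=1 fwd=0
After 2 (visit(C)): cur=C back=2 fwd=0
After 3 (visit(O)): cur=O back=3 fwd=0
After 4 (visit(Q)): cur=Q back=4 fwd=0
After 5 (back): cur=O back=3 fwd=1
After 6 (visit(L)): cur=L back=4 fwd=0
After 7 (back): cur=O back=3 fwd=1
After 8 (visit(D)): cur=D back=4 fwd=0
After 9 (visit(U)): cur=U back=5 fwd=0
After 10 (visit(M)): cur=M back=6 fwd=0
After 11 (back): cur=U back=5 fwd=1
After 12 (visit(A)): cur=A back=6 fwd=0
After 13 (back): cur=U back=5 fwd=1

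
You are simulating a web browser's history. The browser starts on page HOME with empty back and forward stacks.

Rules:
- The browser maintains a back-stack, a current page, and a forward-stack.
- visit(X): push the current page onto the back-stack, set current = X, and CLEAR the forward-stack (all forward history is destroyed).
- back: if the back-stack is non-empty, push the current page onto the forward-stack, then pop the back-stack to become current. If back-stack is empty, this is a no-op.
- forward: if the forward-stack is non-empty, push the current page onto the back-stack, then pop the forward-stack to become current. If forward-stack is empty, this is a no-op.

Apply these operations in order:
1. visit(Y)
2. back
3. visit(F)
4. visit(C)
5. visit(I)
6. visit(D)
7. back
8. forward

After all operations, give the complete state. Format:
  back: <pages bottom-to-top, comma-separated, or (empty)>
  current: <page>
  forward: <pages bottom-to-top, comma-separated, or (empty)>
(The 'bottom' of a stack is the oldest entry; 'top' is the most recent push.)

After 1 (visit(Y)): cur=Y back=1 fwd=0
After 2 (back): cur=HOME back=0 fwd=1
After 3 (visit(F)): cur=F back=1 fwd=0
After 4 (visit(C)): cur=C back=2 fwd=0
After 5 (visit(I)): cur=I back=3 fwd=0
After 6 (visit(D)): cur=D back=4 fwd=0
After 7 (back): cur=I back=3 fwd=1
After 8 (forward): cur=D back=4 fwd=0

Answer: back: HOME,F,C,I
current: D
forward: (empty)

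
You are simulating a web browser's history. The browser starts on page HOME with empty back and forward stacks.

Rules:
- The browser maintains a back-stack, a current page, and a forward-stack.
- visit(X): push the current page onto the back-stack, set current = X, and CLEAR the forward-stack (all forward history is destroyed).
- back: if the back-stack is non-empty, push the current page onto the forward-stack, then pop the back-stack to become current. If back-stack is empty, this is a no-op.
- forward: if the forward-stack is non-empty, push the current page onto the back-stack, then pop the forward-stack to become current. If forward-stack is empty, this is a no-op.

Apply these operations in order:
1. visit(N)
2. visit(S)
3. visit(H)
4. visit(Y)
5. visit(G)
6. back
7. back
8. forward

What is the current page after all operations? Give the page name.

Answer: Y

Derivation:
After 1 (visit(N)): cur=N back=1 fwd=0
After 2 (visit(S)): cur=S back=2 fwd=0
After 3 (visit(H)): cur=H back=3 fwd=0
After 4 (visit(Y)): cur=Y back=4 fwd=0
After 5 (visit(G)): cur=G back=5 fwd=0
After 6 (back): cur=Y back=4 fwd=1
After 7 (back): cur=H back=3 fwd=2
After 8 (forward): cur=Y back=4 fwd=1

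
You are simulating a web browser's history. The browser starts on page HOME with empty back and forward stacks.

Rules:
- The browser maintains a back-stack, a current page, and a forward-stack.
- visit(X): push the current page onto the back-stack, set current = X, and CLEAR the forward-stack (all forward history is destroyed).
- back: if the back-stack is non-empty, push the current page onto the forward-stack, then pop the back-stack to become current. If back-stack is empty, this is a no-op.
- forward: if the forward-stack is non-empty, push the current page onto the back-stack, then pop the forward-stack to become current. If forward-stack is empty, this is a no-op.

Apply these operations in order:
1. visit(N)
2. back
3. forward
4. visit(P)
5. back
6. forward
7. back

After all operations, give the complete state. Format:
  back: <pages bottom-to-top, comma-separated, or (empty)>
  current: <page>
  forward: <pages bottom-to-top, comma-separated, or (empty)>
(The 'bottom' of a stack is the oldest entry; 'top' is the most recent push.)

Answer: back: HOME
current: N
forward: P

Derivation:
After 1 (visit(N)): cur=N back=1 fwd=0
After 2 (back): cur=HOME back=0 fwd=1
After 3 (forward): cur=N back=1 fwd=0
After 4 (visit(P)): cur=P back=2 fwd=0
After 5 (back): cur=N back=1 fwd=1
After 6 (forward): cur=P back=2 fwd=0
After 7 (back): cur=N back=1 fwd=1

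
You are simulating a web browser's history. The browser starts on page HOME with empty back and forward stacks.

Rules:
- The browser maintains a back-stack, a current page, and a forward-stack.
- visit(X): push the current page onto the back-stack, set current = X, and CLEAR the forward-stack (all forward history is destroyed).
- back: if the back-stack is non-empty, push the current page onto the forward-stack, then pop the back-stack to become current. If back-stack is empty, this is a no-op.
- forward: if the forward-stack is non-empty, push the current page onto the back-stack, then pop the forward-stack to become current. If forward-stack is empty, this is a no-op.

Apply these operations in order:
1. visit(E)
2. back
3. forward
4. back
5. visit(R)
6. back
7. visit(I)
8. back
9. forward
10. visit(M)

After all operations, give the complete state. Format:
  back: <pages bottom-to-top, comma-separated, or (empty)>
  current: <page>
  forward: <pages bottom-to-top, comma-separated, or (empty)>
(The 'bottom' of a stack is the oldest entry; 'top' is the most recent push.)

Answer: back: HOME,I
current: M
forward: (empty)

Derivation:
After 1 (visit(E)): cur=E back=1 fwd=0
After 2 (back): cur=HOME back=0 fwd=1
After 3 (forward): cur=E back=1 fwd=0
After 4 (back): cur=HOME back=0 fwd=1
After 5 (visit(R)): cur=R back=1 fwd=0
After 6 (back): cur=HOME back=0 fwd=1
After 7 (visit(I)): cur=I back=1 fwd=0
After 8 (back): cur=HOME back=0 fwd=1
After 9 (forward): cur=I back=1 fwd=0
After 10 (visit(M)): cur=M back=2 fwd=0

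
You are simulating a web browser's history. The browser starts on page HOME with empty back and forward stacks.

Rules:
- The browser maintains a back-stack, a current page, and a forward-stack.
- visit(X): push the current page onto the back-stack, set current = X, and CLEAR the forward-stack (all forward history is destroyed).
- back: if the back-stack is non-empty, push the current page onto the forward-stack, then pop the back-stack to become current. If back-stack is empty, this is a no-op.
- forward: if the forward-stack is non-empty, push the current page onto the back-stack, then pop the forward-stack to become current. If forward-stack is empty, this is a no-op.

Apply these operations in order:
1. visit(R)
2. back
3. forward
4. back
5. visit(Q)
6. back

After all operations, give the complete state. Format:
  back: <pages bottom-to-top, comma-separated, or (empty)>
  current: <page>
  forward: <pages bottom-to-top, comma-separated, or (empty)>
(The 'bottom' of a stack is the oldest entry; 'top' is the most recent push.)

After 1 (visit(R)): cur=R back=1 fwd=0
After 2 (back): cur=HOME back=0 fwd=1
After 3 (forward): cur=R back=1 fwd=0
After 4 (back): cur=HOME back=0 fwd=1
After 5 (visit(Q)): cur=Q back=1 fwd=0
After 6 (back): cur=HOME back=0 fwd=1

Answer: back: (empty)
current: HOME
forward: Q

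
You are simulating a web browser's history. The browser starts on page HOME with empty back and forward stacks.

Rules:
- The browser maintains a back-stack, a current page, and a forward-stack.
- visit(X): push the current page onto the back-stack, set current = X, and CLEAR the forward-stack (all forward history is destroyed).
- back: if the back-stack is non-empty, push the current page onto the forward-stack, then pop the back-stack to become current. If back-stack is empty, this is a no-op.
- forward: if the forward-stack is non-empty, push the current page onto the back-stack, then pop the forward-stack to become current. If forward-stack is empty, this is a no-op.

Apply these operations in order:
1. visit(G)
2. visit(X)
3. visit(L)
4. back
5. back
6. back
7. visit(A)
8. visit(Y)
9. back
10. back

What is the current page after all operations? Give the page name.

Answer: HOME

Derivation:
After 1 (visit(G)): cur=G back=1 fwd=0
After 2 (visit(X)): cur=X back=2 fwd=0
After 3 (visit(L)): cur=L back=3 fwd=0
After 4 (back): cur=X back=2 fwd=1
After 5 (back): cur=G back=1 fwd=2
After 6 (back): cur=HOME back=0 fwd=3
After 7 (visit(A)): cur=A back=1 fwd=0
After 8 (visit(Y)): cur=Y back=2 fwd=0
After 9 (back): cur=A back=1 fwd=1
After 10 (back): cur=HOME back=0 fwd=2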